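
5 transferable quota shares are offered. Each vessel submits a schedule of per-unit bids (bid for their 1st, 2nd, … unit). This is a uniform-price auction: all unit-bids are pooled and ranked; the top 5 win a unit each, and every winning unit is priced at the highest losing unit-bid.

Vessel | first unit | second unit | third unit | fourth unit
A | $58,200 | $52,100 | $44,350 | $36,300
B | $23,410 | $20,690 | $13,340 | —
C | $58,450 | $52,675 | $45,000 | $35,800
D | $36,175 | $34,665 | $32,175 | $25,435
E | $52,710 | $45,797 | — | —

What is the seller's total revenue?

Pooled unit-bids ranked (top 5): 58,450 (C-1), 58,200 (A-1), 52,710 (E-1), 52,675 (C-2), 52,100 (A-2)
The (k+1)-th unit-bid is $45,797.
Allocation: A 2, C 2, E 1. Every unit priced at $45,797.
Revenue = 5 × 45,797 = $228,985.

Total revenue: $228,985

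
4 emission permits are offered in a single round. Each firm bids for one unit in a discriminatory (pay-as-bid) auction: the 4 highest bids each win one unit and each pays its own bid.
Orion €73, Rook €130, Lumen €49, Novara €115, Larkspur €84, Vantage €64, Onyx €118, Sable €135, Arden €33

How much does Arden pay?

Arden pays €0

Sorting: 135 (Sable), 130 (Rook), 118 (Onyx), 115 (Novara), 84 (Larkspur), 73 (Orion), …
Top 4: Sable, Rook, Onyx, Novara.
Arden does not win → €0.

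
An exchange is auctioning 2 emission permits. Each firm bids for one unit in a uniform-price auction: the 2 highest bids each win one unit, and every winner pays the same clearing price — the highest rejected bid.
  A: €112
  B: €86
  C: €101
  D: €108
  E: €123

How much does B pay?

Ordering the bids: 123 (E), 112 (A), 108 (D), 101 (C), …
Top 2: E, A.
First losing bid is D's €108, which sets the uniform price.
B does not win → pays €0.

B pays €0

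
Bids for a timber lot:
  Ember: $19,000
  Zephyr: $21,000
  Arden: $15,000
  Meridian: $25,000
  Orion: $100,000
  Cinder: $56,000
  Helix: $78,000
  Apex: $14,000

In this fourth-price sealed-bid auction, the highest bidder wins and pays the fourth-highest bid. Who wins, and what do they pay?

Fourth-price sealed-bid auction: the highest bidder wins and pays the fourth-highest bid.
Bids in order: 100,000 (Orion) > 78,000 (Helix) > 56,000 (Cinder) > 25,000 (Meridian) > 21,000 (Zephyr) > 19,000 (Ember) > …
Orion is highest; pays the fourth-highest bid, $25,000.

Orion pays $25,000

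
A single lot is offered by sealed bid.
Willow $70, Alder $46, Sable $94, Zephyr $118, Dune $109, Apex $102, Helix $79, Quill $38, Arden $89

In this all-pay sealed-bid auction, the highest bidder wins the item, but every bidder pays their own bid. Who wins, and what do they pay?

Zephyr pays $118

Rule: the highest bidder wins the item, but every bidder pays their own bid.
Bids ranked: 118 (Zephyr) > 109 (Dune) > 102 (Apex) > 94 (Sable) > 89 (Arden) > 79 (Helix) > …
Zephyr is highest and takes the item; every bidder forfeits their bid.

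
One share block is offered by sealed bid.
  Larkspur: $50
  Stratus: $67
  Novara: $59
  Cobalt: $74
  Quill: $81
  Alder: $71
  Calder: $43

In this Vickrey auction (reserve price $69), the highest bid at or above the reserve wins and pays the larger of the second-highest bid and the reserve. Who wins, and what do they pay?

Quill pays $74

Bids ranked: 81 (Quill) > 74 (Cobalt) > 71 (Alder) > 67 (Stratus) > 59 (Novara) > 50 (Larkspur) > …
Quill has the top bid at or above the reserve ($81).
max(second-highest $74, reserve $69) = $74; the reserve does not bind.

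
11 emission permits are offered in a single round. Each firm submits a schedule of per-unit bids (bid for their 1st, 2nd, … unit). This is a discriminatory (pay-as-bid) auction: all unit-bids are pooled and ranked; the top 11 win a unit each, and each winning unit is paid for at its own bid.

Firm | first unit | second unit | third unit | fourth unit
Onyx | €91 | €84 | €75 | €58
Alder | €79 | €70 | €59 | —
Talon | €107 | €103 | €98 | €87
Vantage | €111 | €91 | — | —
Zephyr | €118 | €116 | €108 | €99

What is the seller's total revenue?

Total revenue: €1,129

Pooled unit-bids ranked (top 11): 118 (Zephyr-1), 116 (Zephyr-2), 111 (Vantage-1), 108 (Zephyr-3), 107 (Talon-1), 103 (Talon-2), 99 (Zephyr-4), 98 (Talon-3), 91 (Onyx-1), 91 (Vantage-2), 87 (Talon-4)
Next rejected bid: €84 (not a price — pay-as-bid).
Each winning unit pays its own bid.
Revenue = 118 + 116 + 111 + 108 + 107 + 103 + 99 + 98 + 91 + 91 + 87 = €1,129.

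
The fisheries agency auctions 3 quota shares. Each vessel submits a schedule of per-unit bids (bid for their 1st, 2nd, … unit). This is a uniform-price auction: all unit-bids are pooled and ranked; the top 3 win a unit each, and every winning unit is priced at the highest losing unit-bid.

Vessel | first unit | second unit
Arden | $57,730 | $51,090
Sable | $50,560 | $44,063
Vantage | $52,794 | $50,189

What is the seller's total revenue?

All unit-bids, highest first — top 3: 57,730 (Arden-1), 52,794 (Vantage-1), 51,090 (Arden-2)
Highest rejected unit-bid = $50,560.
Allocation: Arden 2, Vantage 1. Every unit priced at $50,560.
Revenue = 3 × 50,560 = $151,680.

Total revenue: $151,680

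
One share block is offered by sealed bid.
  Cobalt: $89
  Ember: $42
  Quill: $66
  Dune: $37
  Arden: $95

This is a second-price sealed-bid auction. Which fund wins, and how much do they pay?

Rule: the highest bidder wins and pays the second-highest bid.
Bids in order: 95 (Arden) > 89 (Cobalt) > 66 (Quill) > 42 (Ember) > 37 (Dune)
Second-price: Arden pays Cobalt's bid of $89.

Arden pays $89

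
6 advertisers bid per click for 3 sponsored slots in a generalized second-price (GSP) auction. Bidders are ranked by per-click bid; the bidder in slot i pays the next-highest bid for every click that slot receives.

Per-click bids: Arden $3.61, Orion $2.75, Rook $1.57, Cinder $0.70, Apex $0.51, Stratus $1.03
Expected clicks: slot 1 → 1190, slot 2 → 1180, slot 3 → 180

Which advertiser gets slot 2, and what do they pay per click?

Orion; $1.57 per click

Per-click bids in order: $3.61 (Arden) > $2.75 (Orion) > $1.57 (Rook) > $1.03 (Stratus) > …
Slot 2 goes to the second-ranked bidder, Orion, who pays the next bid down: $1.57/click.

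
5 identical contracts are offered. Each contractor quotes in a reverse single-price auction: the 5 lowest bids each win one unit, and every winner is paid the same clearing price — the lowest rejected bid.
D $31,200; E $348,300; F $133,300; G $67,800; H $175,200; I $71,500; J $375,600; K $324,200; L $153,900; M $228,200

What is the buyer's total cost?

Total cost: $876,000

Sorting: 31,200 (D), 67,800 (G), 71,500 (I), 133,300 (F), 153,900 (L), 175,200 (H), 228,200 (M), …
Winners (5 units): D, G, I, F, L.
Lowest unsuccessful bid: $175,200 → clearing price.
Total cost = 5 × $175,200 = $876,000.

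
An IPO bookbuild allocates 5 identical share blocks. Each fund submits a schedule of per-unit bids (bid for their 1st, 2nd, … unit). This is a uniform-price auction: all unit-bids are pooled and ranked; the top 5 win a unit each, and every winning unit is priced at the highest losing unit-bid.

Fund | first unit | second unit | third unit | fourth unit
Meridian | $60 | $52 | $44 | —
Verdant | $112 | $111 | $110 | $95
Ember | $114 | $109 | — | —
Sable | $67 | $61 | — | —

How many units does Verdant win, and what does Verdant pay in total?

Verdant: 3 units, pays $285

All unit-bids, highest first — top 5: 114 (Ember-1), 112 (Verdant-1), 111 (Verdant-2), 110 (Verdant-3), 109 (Ember-2)
First bid not allocated: $95.
Verdant wins 3 unit(s) at $95 each.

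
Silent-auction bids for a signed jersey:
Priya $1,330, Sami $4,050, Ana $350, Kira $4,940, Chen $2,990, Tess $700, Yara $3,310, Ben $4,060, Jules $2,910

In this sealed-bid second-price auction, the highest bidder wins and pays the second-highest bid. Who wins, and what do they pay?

Kira pays $4,060

Sorting bids: 4,940 (Kira) > 4,060 (Ben) > 4,050 (Sami) > 3,310 (Yara) > 2,990 (Chen) > 2,910 (Jules) > …
Second-price: Kira pays Ben's bid of $4,060.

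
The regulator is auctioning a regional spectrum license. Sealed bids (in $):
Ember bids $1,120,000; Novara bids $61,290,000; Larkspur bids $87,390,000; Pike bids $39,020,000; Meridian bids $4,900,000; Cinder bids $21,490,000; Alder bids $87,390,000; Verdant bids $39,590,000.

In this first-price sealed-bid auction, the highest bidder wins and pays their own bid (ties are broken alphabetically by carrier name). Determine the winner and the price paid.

Rule: the highest bidder wins and pays their own bid.
Sorting bids: 87,390,000 (Alder) > 87,390,000 (Larkspur) > 61,290,000 (Novara) > 39,590,000 (Verdant) > 39,020,000 (Pike) > 21,490,000 (Cinder) > …
Alder and Larkspur tie at $87,390,000; tie-break gives it to Alder.
First-price: Alder pays what they bid, $87,390,000.

Alder pays $87,390,000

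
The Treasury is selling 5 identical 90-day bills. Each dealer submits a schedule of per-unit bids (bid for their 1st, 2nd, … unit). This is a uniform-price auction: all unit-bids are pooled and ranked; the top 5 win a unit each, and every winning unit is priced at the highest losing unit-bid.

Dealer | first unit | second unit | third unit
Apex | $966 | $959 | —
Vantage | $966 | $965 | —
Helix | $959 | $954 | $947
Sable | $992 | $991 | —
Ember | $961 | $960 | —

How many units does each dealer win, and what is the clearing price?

Merging the schedules and taking the best 5: 992 (Sable-1), 991 (Sable-2), 966 (Apex-1), 966 (Vantage-1), 965 (Vantage-2)
Highest rejected unit-bid = $961.
Allocation: Apex 1, Sable 2, Vantage 2.

Apex 1, Sable 2, Vantage 2; clearing price $961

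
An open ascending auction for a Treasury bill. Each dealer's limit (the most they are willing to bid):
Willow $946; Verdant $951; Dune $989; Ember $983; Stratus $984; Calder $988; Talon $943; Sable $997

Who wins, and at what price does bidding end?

Limits ranked: 997 (Sable) > 989 (Dune) > 988 (Calder) > 984 (Stratus) > 983 (Ember) > 951 (Verdant) > …
Dune is the last rival to drop out, at $989; Sable remains and wins at that price.

Sable wins at $989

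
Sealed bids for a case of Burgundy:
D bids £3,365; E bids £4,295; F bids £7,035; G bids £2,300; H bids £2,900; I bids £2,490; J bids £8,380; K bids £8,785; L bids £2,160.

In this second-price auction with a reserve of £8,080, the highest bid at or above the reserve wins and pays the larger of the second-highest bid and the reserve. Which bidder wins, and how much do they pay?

K pays £8,380

Bids in order: 8,785 (K) > 8,380 (J) > 7,035 (F) > 4,295 (E) > 3,365 (D) > 2,900 (H) > …
K has the top bid at or above the reserve (£8,785).
Second-highest bid £8,380 exceeds the reserve £8,080 → payment £8,380.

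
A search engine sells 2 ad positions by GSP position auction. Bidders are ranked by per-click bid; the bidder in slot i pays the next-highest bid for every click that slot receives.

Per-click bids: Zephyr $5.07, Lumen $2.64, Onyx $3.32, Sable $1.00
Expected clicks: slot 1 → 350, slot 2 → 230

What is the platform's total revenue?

Sorting advertisers: $5.07 (Zephyr) > $3.32 (Onyx) > $2.64 (Lumen) > …
Slot 1: Zephyr pays $3.32 × 350 = $1162.00
Slot 2: Onyx pays $2.64 × 230 = $607.20
Total = $1769.20

Total revenue: $1769.20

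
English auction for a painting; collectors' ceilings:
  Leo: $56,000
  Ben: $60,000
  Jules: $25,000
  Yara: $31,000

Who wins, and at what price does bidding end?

Ben wins at $56,000

Limits ranked: 60,000 (Ben) > 56,000 (Leo) > 31,000 (Yara) > 25,000 (Jules)
Once the price passes $56,000, only Ben is left; the hammer falls at Leo's limit of $56,000.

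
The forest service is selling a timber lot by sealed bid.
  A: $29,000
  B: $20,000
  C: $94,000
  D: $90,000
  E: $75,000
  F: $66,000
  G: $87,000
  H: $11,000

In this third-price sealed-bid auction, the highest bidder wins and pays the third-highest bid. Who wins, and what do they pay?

Bids ranked: 94,000 (C) > 90,000 (D) > 87,000 (G) > 75,000 (E) > 66,000 (F) > 29,000 (A) > …
C wins; payment is bid #3 in the ranking = $87,000.

C pays $87,000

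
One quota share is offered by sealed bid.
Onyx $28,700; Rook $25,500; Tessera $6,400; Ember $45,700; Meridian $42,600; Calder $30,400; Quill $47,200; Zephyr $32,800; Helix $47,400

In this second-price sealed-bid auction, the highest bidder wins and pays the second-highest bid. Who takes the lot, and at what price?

Helix pays $47,200

Second-price sealed-bid auction: the highest bidder wins and pays the second-highest bid.
Bids in order: 47,400 (Helix) > 47,200 (Quill) > 45,700 (Ember) > 42,600 (Meridian) > 32,800 (Zephyr) > 30,400 (Calder) > …
Helix is highest; pays the second-highest bid, $47,200.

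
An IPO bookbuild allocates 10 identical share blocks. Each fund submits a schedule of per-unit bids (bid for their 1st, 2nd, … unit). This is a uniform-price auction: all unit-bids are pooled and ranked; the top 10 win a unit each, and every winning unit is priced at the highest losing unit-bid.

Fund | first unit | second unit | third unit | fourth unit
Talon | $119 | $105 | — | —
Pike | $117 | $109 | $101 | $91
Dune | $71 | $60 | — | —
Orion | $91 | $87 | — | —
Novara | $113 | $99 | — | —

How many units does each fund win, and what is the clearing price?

Pooled unit-bids ranked (top 10): 119 (Talon-1), 117 (Pike-1), 113 (Novara-1), 109 (Pike-2), 105 (Talon-2), 101 (Pike-3), 99 (Novara-2), 91 (Pike-4), 91 (Orion-1), 87 (Orion-2)
The (k+1)-th unit-bid is $71.
Allocation: Novara 2, Orion 2, Pike 4, Talon 2.

Novara 2, Orion 2, Pike 4, Talon 2; clearing price $71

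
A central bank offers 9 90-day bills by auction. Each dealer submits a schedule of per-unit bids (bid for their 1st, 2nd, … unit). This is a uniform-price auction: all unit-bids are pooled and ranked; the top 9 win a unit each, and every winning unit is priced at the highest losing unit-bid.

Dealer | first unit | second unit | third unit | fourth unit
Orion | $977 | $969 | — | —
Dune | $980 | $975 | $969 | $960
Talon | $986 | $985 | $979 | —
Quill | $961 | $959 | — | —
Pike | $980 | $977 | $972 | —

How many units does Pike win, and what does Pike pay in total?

Merging the schedules and taking the best 9: 986 (Talon-1), 985 (Talon-2), 980 (Dune-1), 980 (Pike-1), 979 (Talon-3), 977 (Orion-1), 977 (Pike-2), 975 (Dune-2), 972 (Pike-3)
First bid not allocated: $969.
Pike wins 3 unit(s) at $969 each.

Pike: 3 units, pays $2,907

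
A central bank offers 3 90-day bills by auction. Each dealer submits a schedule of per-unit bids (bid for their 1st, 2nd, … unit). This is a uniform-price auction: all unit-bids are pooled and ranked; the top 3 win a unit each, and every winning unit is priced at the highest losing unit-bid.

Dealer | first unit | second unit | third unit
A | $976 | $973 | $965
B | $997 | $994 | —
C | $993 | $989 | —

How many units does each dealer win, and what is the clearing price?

Merging the schedules and taking the best 3: 997 (B-1), 994 (B-2), 993 (C-1)
The (k+1)-th unit-bid is $989.
Allocation: B 2, C 1.

B 2, C 1; clearing price $989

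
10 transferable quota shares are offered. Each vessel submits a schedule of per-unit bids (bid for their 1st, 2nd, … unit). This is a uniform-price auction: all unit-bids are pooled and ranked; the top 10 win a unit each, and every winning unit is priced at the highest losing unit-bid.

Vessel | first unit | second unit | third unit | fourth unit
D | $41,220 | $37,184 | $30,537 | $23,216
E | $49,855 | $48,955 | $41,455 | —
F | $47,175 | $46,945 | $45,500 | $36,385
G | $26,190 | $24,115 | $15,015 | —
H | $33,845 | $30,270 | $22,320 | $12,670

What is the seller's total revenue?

All unit-bids, highest first — top 10: 49,855 (E-1), 48,955 (E-2), 47,175 (F-1), 46,945 (F-2), 45,500 (F-3), 41,455 (E-3), 41,220 (D-1), 37,184 (D-2), 36,385 (F-4), 33,845 (H-1)
First bid not allocated: $30,537.
Allocation: D 2, E 3, F 4, H 1. Every unit priced at $30,537.
Revenue = 10 × 30,537 = $305,370.

Total revenue: $305,370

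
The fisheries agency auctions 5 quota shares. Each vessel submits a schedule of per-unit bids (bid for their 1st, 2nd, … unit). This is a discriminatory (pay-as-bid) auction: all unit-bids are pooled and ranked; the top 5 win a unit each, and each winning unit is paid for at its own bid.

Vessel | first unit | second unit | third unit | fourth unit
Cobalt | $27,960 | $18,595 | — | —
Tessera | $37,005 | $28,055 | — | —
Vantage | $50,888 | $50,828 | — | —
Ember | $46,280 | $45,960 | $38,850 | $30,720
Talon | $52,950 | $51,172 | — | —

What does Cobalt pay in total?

All unit-bids, highest first — top 5: 52,950 (Talon-1), 51,172 (Talon-2), 50,888 (Vantage-1), 50,828 (Vantage-2), 46,280 (Ember-1)
Next rejected bid: $45,960 (not a price — pay-as-bid).
Cobalt wins no units.

Cobalt pays $0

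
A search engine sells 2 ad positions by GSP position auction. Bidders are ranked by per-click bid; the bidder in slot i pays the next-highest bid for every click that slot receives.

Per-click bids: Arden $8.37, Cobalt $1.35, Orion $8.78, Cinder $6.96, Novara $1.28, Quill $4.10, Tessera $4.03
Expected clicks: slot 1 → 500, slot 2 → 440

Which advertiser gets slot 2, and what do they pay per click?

Sorting advertisers: $8.78 (Orion) > $8.37 (Arden) > $6.96 (Cinder) > …
Slot 2 goes to the second-ranked bidder, Arden, who pays the next bid down: $6.96/click.

Arden; $6.96 per click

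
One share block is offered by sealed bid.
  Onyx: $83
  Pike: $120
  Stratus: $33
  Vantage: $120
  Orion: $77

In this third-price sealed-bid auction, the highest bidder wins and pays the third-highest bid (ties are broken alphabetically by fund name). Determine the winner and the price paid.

Pike pays $83

Bids in order: 120 (Pike) > 120 (Vantage) > 83 (Onyx) > 77 (Orion) > 33 (Stratus)
Pike and Vantage tie at $120; tie-break gives it to Pike.
Pike is highest; pays the third-highest bid, $83.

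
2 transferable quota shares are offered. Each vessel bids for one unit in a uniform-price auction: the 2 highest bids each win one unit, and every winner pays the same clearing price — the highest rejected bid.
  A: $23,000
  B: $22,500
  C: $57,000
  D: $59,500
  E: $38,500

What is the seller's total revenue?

Sorting: 59,500 (D), 57,000 (C), 38,500 (E), 23,000 (A), …
Winners (2 units): D, C.
First losing bid is E's $38,500, which sets the uniform price.
Total revenue = 2 × $38,500 = $77,000.

Total revenue: $77,000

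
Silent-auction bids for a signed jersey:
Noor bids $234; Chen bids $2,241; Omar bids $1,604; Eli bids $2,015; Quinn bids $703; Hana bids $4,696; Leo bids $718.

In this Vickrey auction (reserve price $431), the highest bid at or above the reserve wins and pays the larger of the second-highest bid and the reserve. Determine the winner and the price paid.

Bids in order: 4,696 (Hana) > 2,241 (Chen) > 2,015 (Eli) > 1,604 (Omar) > 718 (Leo) > 703 (Quinn) > …
Highest eligible bid: Hana at $4,696.
max(second-highest $2,241, reserve $431) = $2,241; the reserve does not bind.

Hana pays $2,241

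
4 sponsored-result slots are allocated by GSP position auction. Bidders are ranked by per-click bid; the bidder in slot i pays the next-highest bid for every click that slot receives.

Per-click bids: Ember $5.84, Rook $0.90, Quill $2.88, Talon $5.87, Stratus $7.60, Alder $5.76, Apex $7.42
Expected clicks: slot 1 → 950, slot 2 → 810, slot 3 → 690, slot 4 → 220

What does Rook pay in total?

Sorting advertisers: $7.60 (Stratus) > $7.42 (Apex) > $5.87 (Talon) > $5.84 (Ember) > $5.76 (Alder) > …
Rook ranks below slot 4 → no slot, pays nothing.

Rook pays $0.00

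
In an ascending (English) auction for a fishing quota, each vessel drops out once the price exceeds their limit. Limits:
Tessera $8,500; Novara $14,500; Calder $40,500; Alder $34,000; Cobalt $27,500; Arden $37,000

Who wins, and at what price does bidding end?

Limits ranked: 40,500 (Calder) > 37,000 (Arden) > 34,000 (Alder) > 27,500 (Cobalt) > 14,500 (Novara) > 8,500 (Tessera)
Once the price passes $37,000, only Calder is left; the hammer falls at Arden's limit of $37,000.

Calder wins at $37,000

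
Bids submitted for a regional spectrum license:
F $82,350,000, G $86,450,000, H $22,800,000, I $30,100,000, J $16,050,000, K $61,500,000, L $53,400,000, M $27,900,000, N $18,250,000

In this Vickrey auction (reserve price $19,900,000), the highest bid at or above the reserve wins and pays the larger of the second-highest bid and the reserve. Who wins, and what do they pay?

Bids ranked: 86,450,000 (G) > 82,350,000 (F) > 61,500,000 (K) > 53,400,000 (L) > 30,100,000 (I) > 27,900,000 (M) > …
Highest eligible bid: G at $86,450,000.
max(second-highest $82,350,000, reserve $19,900,000) = $82,350,000; the reserve does not bind.

G pays $82,350,000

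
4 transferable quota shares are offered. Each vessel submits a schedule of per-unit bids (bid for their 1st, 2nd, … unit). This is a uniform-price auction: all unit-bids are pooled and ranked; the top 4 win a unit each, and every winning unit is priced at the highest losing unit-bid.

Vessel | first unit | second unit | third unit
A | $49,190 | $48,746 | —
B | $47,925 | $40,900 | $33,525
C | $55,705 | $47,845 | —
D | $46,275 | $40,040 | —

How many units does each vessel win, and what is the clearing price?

A 2, B 1, C 1; clearing price $47,845

Pooled unit-bids ranked (top 4): 55,705 (C-1), 49,190 (A-1), 48,746 (A-2), 47,925 (B-1)
Highest rejected unit-bid = $47,845.
Allocation: A 2, B 1, C 1.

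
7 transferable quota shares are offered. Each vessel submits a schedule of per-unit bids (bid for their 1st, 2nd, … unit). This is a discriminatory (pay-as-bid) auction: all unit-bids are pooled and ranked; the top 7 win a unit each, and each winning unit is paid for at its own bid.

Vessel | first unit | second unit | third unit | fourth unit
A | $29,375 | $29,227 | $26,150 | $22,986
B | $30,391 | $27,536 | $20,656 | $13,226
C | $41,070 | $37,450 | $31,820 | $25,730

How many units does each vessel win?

A 2, B 2, C 3

Merging the schedules and taking the best 7: 41,070 (C-1), 37,450 (C-2), 31,820 (C-3), 30,391 (B-1), 29,375 (A-1), 29,227 (A-2), 27,536 (B-2)
Next rejected bid: $26,150 (not a price — pay-as-bid).
Allocation: A 2, B 2, C 3.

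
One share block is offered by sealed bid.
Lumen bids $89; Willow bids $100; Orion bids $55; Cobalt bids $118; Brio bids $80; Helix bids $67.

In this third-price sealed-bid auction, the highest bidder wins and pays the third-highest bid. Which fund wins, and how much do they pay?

Third-price sealed-bid auction: the highest bidder wins and pays the third-highest bid.
Bids in order: 118 (Cobalt) > 100 (Willow) > 89 (Lumen) > 80 (Brio) > 67 (Helix) > 55 (Orion)
Cobalt is highest; pays the third-highest bid, $89.

Cobalt pays $89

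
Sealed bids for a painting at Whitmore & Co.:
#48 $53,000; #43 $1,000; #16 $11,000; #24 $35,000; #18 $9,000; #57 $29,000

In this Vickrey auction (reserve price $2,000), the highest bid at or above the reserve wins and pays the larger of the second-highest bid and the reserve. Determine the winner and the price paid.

Sorting bids: 53,000 (#48) > 35,000 (#24) > 29,000 (#57) > 11,000 (#16) > 9,000 (#18) > 1,000 (#43)
Highest eligible bid: #48 at $53,000.
max(second-highest $35,000, reserve $2,000) = $35,000; the reserve does not bind.

#48 pays $35,000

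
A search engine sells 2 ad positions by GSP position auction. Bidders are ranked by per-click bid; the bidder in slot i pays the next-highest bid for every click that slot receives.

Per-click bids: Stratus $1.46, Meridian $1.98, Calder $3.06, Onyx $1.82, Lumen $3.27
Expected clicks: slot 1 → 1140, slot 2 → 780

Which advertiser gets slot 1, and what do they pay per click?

Lumen; $3.06 per click

Sorting advertisers: $3.27 (Lumen) > $3.06 (Calder) > $1.98 (Meridian) > …
Slot 1 goes to the first-ranked bidder, Lumen, who pays the next bid down: $3.06/click.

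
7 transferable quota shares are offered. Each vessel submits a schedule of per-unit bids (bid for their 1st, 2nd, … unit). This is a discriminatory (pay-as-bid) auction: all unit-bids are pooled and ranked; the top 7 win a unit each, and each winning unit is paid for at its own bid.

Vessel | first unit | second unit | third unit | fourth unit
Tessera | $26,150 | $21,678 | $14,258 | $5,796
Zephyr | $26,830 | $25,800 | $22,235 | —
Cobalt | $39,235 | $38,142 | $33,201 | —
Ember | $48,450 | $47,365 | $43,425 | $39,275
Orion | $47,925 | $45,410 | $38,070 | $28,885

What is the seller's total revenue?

Pooled unit-bids ranked (top 7): 48,450 (Ember-1), 47,925 (Orion-1), 47,365 (Ember-2), 45,410 (Orion-2), 43,425 (Ember-3), 39,275 (Ember-4), 39,235 (Cobalt-1)
Next rejected bid: $38,142 (not a price — pay-as-bid).
Each winning unit pays its own bid.
Revenue = 48,450 + 47,925 + 47,365 + 45,410 + 43,425 + 39,275 + 39,235 = $311,085.

Total revenue: $311,085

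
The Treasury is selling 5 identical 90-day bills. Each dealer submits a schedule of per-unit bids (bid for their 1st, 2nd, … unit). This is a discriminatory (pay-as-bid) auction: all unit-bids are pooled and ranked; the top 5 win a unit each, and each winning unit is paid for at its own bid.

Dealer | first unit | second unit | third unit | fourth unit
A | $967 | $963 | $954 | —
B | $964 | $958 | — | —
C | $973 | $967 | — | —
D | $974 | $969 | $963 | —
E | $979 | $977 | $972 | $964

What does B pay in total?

B pays $0

All unit-bids, highest first — top 5: 979 (E-1), 977 (E-2), 974 (D-1), 973 (C-1), 972 (E-3)
Next rejected bid: $969 (not a price — pay-as-bid).
B wins no units.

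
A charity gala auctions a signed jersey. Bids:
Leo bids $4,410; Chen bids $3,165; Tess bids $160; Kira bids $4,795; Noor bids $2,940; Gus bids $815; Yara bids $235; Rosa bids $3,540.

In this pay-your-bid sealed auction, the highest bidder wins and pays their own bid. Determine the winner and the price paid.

Pay-your-bid sealed auction: the highest bidder wins and pays their own bid.
Bids ranked: 4,795 (Kira) > 4,410 (Leo) > 3,540 (Rosa) > 3,165 (Chen) > 2,940 (Noor) > 815 (Gus) > …
Kira has the highest bid and pays exactly that: $4,795.

Kira pays $4,795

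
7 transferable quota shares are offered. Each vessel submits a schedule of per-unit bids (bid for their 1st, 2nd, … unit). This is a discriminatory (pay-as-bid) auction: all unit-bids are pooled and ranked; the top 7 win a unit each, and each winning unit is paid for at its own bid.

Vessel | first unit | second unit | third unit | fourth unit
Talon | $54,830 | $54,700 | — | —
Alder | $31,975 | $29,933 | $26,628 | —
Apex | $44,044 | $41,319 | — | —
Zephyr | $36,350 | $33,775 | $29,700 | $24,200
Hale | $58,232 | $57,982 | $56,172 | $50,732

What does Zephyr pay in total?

Zephyr pays $0

Merging the schedules and taking the best 7: 58,232 (Hale-1), 57,982 (Hale-2), 56,172 (Hale-3), 54,830 (Talon-1), 54,700 (Talon-2), 50,732 (Hale-4), 44,044 (Apex-1)
Next rejected bid: $41,319 (not a price — pay-as-bid).
Zephyr wins no units.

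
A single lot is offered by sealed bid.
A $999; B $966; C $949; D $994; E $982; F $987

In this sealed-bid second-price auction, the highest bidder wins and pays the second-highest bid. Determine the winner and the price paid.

Rule: the highest bidder wins and pays the second-highest bid.
Sorting bids: 999 (A) > 994 (D) > 987 (F) > 982 (E) > 966 (B) > 949 (C)
Second-price: A pays D's bid of $994.

A pays $994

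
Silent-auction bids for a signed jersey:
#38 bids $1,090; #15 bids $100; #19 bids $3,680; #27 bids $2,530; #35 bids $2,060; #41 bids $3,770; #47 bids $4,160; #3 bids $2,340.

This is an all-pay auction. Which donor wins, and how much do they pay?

Bids ranked: 4,160 (#47) > 3,770 (#41) > 3,680 (#19) > 2,530 (#27) > 2,340 (#3) > 2,060 (#35) > …
#47 is highest and takes the item; every bidder forfeits their bid.

#47 pays $4,160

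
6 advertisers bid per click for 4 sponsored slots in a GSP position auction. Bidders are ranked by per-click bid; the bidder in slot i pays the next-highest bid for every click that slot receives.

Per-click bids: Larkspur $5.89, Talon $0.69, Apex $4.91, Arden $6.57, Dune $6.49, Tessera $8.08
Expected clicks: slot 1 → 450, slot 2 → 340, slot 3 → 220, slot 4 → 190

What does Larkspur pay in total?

Ranked by bid: $8.08 (Tessera) > $6.57 (Arden) > $6.49 (Dune) > $5.89 (Larkspur) > $4.91 (Apex) > …
Larkspur holds slot 4 → pays next bid $4.91 × 190 clicks = $932.90.

Larkspur pays $932.90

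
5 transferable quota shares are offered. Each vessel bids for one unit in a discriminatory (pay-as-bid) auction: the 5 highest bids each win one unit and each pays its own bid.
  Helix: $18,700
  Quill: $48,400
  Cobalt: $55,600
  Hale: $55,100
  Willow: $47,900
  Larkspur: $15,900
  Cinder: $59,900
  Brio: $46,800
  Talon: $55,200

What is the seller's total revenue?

Total revenue: $274,200

Ordering the bids: 59,900 (Cinder), 55,600 (Cobalt), 55,200 (Talon), 55,100 (Hale), 48,400 (Quill), 47,900 (Willow), 46,800 (Brio), …
Winners (5 units): Cinder, Cobalt, Talon, Hale, Quill.
Total revenue = 59,900 + 55,600 + 55,200 + 55,100 + 48,400 = $274,200.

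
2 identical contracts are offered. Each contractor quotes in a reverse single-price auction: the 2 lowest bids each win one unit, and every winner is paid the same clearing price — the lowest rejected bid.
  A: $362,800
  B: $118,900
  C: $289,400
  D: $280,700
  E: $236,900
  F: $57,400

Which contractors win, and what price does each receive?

F, B; each is paid $236,900

Ordering the bids: 57,400 (F), 118,900 (B), 236,900 (E), 280,700 (D), …
Lowest 2: F, B.
Lowest unsuccessful bid: $236,900 → clearing price.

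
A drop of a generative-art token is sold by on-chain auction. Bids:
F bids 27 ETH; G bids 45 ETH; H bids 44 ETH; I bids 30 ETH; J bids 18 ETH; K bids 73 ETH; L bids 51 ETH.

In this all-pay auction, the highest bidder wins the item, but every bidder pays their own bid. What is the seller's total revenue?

Total revenue: 288 ETH

Rule: the highest bidder wins the item, but every bidder pays their own bid.
Bids in order: 73 (K) > 51 (L) > 45 (G) > 44 (H) > 30 (I) > 27 (F) > …
Every bidder forfeits their bid regardless of winning.
Revenue = 27 + 45 + 44 + 30 + 18 + 73 + 51 = 288 ETH.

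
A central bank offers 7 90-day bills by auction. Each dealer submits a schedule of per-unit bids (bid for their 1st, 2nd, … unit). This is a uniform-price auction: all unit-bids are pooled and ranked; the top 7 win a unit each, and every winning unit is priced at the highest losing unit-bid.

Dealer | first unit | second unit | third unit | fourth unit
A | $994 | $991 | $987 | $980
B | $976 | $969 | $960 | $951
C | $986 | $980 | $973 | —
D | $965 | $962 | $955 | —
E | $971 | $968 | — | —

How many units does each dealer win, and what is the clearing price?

Pooled unit-bids ranked (top 7): 994 (A-1), 991 (A-2), 987 (A-3), 986 (C-1), 980 (A-4), 980 (C-2), 976 (B-1)
Highest rejected unit-bid = $973.
Allocation: A 4, B 1, C 2.

A 4, B 1, C 2; clearing price $973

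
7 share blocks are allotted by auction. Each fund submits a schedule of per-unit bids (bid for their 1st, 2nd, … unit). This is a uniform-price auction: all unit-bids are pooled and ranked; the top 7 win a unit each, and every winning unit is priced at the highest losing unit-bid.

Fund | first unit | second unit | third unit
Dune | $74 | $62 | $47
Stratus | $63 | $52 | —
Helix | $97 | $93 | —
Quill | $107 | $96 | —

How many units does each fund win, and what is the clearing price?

Pooled unit-bids ranked (top 7): 107 (Quill-1), 97 (Helix-1), 96 (Quill-2), 93 (Helix-2), 74 (Dune-1), 63 (Stratus-1), 62 (Dune-2)
First bid not allocated: $52.
Allocation: Dune 2, Helix 2, Quill 2, Stratus 1.

Dune 2, Helix 2, Quill 2, Stratus 1; clearing price $52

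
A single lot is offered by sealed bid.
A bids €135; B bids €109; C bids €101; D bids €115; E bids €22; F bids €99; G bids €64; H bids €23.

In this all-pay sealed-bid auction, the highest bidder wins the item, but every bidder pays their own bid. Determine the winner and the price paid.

All-pay sealed-bid auction: the highest bidder wins the item, but every bidder pays their own bid.
Bids ranked: 135 (A) > 115 (D) > 109 (B) > 101 (C) > 99 (F) > 64 (G) > …
A is highest and takes the item; every bidder forfeits their bid.

A pays €135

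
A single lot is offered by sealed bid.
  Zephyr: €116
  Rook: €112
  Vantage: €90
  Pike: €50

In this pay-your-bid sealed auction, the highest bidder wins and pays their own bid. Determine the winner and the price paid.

Zephyr pays €116

Rule: the highest bidder wins and pays their own bid.
Bids ranked: 116 (Zephyr) > 112 (Rook) > 90 (Vantage) > 50 (Pike)
Zephyr has the highest bid and pays exactly that: €116.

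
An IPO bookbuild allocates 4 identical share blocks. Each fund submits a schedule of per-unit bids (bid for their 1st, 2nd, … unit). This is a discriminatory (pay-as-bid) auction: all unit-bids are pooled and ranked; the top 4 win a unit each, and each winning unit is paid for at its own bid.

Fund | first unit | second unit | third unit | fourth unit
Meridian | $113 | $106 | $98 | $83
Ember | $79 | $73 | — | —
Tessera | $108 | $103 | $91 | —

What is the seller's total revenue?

Merging the schedules and taking the best 4: 113 (Meridian-1), 108 (Tessera-1), 106 (Meridian-2), 103 (Tessera-2)
Next rejected bid: $98 (not a price — pay-as-bid).
Each winning unit pays its own bid.
Revenue = 113 + 108 + 106 + 103 = $430.

Total revenue: $430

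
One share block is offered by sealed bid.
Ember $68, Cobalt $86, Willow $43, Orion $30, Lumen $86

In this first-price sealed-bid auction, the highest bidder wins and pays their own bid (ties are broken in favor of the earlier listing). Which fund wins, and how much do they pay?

Cobalt pays $86

Rule: the highest bidder wins and pays their own bid.
Bids in order: 86 (Cobalt) > 86 (Lumen) > 68 (Ember) > 43 (Willow) > 30 (Orion)
Cobalt and Lumen tie at $86; tie-break gives it to Cobalt.
First-price: Cobalt pays what they bid, $86.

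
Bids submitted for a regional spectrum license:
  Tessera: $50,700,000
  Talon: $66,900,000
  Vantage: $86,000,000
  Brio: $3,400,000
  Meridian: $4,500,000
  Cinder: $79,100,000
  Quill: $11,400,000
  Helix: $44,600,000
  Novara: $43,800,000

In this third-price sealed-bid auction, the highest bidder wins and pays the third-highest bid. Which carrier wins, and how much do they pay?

Vantage pays $66,900,000

Sorting bids: 86,000,000 (Vantage) > 79,100,000 (Cinder) > 66,900,000 (Talon) > 50,700,000 (Tessera) > 44,600,000 (Helix) > 43,800,000 (Novara) > …
Vantage wins; payment is bid #3 in the ranking = $66,900,000.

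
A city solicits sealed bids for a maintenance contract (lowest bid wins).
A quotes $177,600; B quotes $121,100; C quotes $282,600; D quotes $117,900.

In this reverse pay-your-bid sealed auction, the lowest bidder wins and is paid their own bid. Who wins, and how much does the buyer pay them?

D is paid $117,900

Bids in order: 117,900 (D) < 121,100 (B) < 177,600 (A) < 282,600 (C)
D is lowest → is paid own bid, $117,900.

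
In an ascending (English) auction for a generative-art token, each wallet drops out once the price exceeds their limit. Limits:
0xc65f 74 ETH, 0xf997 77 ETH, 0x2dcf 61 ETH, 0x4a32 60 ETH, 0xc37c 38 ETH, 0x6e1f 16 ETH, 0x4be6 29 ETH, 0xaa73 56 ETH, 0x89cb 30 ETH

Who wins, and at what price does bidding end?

0xf997 wins at 74 ETH

Ascending (English) auction: the price rises until one bidder remains; the winner pays the price at which the last rival dropped out.
Limits in order: 77 (0xf997) > 74 (0xc65f) > 61 (0x2dcf) > 60 (0x4a32) > 56 (0xaa73) > 38 (0xc37c) > …
0xc65f is the last rival to drop out, at 74 ETH; 0xf997 remains and wins at that price.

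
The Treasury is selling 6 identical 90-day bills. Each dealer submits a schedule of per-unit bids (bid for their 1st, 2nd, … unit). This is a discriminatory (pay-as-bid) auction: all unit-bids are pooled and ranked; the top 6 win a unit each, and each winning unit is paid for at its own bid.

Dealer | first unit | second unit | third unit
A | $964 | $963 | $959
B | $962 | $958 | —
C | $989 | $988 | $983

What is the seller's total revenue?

Pooled unit-bids ranked (top 6): 989 (C-1), 988 (C-2), 983 (C-3), 964 (A-1), 963 (A-2), 962 (B-1)
Next rejected bid: $959 (not a price — pay-as-bid).
Each winning unit pays its own bid.
Revenue = 989 + 988 + 983 + 964 + 963 + 962 = $5,849.

Total revenue: $5,849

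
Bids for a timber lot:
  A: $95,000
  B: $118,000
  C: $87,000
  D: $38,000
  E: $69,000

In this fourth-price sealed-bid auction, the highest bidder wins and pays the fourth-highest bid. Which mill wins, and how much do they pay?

Fourth-price sealed-bid auction: the highest bidder wins and pays the fourth-highest bid.
Bids ranked: 118,000 (B) > 95,000 (A) > 87,000 (C) > 69,000 (E) > 38,000 (D)
B is highest; pays the fourth-highest bid, $69,000.

B pays $69,000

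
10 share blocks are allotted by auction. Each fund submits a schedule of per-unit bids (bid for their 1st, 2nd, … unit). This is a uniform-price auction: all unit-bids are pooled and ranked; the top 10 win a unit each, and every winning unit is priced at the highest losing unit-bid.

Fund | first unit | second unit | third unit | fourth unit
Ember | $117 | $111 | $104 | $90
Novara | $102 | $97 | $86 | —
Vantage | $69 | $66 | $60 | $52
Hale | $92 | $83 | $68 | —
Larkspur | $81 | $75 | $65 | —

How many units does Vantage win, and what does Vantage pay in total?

All unit-bids, highest first — top 10: 117 (Ember-1), 111 (Ember-2), 104 (Ember-3), 102 (Novara-1), 97 (Novara-2), 92 (Hale-1), 90 (Ember-4), 86 (Novara-3), 83 (Hale-2), 81 (Larkspur-1)
Highest rejected unit-bid = $75.
Vantage wins 0 unit(s) at $75 each.

Vantage: 0 units, pays $0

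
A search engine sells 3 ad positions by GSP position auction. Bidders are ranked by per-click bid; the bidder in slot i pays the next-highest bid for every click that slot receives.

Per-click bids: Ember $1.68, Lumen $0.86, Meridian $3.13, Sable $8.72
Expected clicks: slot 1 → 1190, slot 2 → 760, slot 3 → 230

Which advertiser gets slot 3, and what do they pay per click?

Ranked by bid: $8.72 (Sable) > $3.13 (Meridian) > $1.68 (Ember) > $0.86 (Lumen)
Slot 3 goes to the third-ranked bidder, Ember, who pays the next bid down: $0.86/click.

Ember; $0.86 per click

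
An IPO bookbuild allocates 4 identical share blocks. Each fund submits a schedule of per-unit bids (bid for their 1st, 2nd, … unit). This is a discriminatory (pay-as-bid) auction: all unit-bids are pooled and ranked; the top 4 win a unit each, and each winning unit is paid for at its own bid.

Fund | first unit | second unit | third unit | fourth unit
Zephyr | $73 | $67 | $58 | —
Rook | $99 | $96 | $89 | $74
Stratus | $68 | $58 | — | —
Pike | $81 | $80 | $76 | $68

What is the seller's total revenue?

Pooled unit-bids ranked (top 4): 99 (Rook-1), 96 (Rook-2), 89 (Rook-3), 81 (Pike-1)
Next rejected bid: $80 (not a price — pay-as-bid).
Each winning unit pays its own bid.
Revenue = 99 + 96 + 89 + 81 = $365.

Total revenue: $365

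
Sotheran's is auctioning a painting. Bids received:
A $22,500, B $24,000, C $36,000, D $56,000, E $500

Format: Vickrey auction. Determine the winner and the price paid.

D pays $36,000

Rule: the highest bidder wins and pays the second-highest bid.
Bids in order: 56,000 (D) > 36,000 (C) > 24,000 (B) > 22,500 (A) > 500 (E)
D is highest; pays the second-highest bid, $36,000.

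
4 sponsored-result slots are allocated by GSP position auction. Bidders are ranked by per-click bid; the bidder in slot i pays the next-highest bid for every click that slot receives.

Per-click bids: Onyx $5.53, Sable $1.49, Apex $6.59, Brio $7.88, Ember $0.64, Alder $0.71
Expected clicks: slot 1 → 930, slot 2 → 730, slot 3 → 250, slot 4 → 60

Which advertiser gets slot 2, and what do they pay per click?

Apex; $5.53 per click

Per-click bids in order: $7.88 (Brio) > $6.59 (Apex) > $5.53 (Onyx) > $1.49 (Sable) > $0.71 (Alder) > …
Slot 2 goes to the second-ranked bidder, Apex, who pays the next bid down: $5.53/click.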